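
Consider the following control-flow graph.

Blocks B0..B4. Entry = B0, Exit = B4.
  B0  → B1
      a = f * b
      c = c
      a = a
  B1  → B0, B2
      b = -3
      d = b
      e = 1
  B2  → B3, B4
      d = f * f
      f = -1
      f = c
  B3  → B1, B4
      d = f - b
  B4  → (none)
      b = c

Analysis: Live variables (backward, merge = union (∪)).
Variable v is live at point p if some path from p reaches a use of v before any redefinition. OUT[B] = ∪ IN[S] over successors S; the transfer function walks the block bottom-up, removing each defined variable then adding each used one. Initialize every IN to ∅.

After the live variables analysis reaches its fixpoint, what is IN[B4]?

Fixpoint table:
  B0: | IN={b, c, f} | OUT={c, f}
  B1: | IN={c, f} | OUT={b, c, f}
  B2: | IN={b, c, f} | OUT={b, c, f}
  B3: | IN={b, c, f} | OUT={c, f}
  B4: | IN={c} | OUT={}

B4 is the boundary node: OUT[B4] = {}
Applying B4's transfer function to that OUT value gives IN[B4] (row B4 above).

Answer: {c}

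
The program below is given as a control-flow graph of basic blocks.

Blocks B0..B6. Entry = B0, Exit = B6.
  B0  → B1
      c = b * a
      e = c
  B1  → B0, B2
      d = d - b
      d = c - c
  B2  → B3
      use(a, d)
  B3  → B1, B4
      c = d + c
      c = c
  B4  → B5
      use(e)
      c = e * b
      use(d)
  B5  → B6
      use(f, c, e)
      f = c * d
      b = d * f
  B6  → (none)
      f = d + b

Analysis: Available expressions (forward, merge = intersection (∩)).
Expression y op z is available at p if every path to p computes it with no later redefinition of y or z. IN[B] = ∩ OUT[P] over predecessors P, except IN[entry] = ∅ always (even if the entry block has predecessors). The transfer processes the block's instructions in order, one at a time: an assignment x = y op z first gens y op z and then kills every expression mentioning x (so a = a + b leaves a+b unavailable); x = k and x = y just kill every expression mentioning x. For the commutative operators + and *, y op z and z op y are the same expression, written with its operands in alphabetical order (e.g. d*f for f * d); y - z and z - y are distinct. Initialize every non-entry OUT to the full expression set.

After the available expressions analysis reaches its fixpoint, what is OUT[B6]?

Per-block solution:
  B0:  IN={}  OUT={a*b}
  B1:  IN={a*b}  OUT={a*b, c-c}
  B2:  IN={a*b, c-c}  OUT={a*b, c-c}
  B3:  IN={a*b, c-c}  OUT={a*b}
  B4:  IN={a*b}  OUT={a*b, b*e}
  B5:  IN={a*b, b*e}  OUT={c*d, d*f}
  B6:  IN={c*d, d*f}  OUT={b+d, c*d}

Merge at B6: IN[B6] = OUT[B5] = {c*d, d*f}
Applying B6's transfer function to that IN value gives OUT[B6] (row B6 above).

Answer: {b+d, c*d}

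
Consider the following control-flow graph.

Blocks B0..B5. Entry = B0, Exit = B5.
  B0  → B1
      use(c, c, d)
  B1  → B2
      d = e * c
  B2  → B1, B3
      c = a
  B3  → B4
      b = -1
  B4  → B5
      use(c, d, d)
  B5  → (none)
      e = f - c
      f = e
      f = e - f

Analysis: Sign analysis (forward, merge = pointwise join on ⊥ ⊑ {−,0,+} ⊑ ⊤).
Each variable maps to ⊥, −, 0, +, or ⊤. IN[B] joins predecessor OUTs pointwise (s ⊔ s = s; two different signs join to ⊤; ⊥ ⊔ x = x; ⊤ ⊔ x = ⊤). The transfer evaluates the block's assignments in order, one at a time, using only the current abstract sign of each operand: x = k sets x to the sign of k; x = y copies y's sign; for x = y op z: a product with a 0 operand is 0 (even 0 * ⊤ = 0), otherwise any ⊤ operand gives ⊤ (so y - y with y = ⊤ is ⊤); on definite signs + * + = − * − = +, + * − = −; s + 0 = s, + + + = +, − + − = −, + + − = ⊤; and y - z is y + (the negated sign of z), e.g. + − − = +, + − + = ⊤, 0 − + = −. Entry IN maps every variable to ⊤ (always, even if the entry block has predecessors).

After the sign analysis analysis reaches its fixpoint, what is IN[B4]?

Answer: {a: ⊤, b: -, c: ⊤, d: ⊤, e: ⊤, f: ⊤}

Trace:
Fixpoint table:
  B0:   IN=(all ⊤)   OUT=(all ⊤)
  B1:   IN=(all ⊤)   OUT=(all ⊤)
  B2:   IN=(all ⊤)   OUT=(all ⊤)
  B3:   IN=(all ⊤)   OUT={b:-; rest ⊤}
  B4:   IN={b:-; rest ⊤}   OUT={b:-; rest ⊤}
  B5:   IN={b:-; rest ⊤}   OUT={b:-; rest ⊤}

Merge at B4: IN[B4] = OUT[B3] = {a: ⊤, b: -, c: ⊤, d: ⊤, e: ⊤, f: ⊤}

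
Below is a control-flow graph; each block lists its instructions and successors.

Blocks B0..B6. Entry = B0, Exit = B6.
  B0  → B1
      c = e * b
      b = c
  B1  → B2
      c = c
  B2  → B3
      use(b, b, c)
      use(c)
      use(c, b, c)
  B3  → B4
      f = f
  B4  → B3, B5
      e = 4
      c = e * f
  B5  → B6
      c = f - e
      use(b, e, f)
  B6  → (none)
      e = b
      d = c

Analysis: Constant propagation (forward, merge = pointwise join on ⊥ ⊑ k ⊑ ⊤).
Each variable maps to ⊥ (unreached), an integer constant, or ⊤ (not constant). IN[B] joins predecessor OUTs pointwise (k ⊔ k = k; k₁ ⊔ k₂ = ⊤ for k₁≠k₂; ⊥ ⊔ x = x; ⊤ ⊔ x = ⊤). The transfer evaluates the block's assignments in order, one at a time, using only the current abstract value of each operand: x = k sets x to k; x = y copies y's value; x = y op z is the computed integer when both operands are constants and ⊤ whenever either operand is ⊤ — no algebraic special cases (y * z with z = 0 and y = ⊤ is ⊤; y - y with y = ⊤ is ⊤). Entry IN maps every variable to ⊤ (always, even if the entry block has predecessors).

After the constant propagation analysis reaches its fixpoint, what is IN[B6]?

Answer: {a: ⊤, b: ⊤, c: ⊤, d: ⊤, e: 4, f: ⊤}

Derivation:
Converged values:
  B0:  IN=(all ⊤)  OUT=(all ⊤)
  B1:  IN=(all ⊤)  OUT=(all ⊤)
  B2:  IN=(all ⊤)  OUT=(all ⊤)
  B3:  IN=(all ⊤)  OUT=(all ⊤)
  B4:  IN=(all ⊤)  OUT={e:4; rest ⊤}
  B5:  IN={e:4; rest ⊤}  OUT={e:4; rest ⊤}
  B6:  IN={e:4; rest ⊤}  OUT=(all ⊤)

Merge at B6: IN[B6] = OUT[B5] = {a: ⊤, b: ⊤, c: ⊤, d: ⊤, e: 4, f: ⊤}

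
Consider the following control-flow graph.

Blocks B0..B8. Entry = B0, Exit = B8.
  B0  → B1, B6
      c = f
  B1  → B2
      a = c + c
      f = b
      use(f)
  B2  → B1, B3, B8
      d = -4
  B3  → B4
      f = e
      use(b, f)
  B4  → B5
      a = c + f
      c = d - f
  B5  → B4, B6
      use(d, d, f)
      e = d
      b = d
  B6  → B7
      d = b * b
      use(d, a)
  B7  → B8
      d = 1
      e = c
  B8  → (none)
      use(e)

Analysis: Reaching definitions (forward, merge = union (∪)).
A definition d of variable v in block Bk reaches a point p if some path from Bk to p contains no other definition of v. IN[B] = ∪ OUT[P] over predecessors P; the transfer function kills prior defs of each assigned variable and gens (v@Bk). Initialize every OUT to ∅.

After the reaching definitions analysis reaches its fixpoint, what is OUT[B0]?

Answer: {c@B0}

Trace:
Per-block solution:
  B0: | IN={} | OUT={c@B0}
  B1: | IN={a@B1, c@B0, d@B2, f@B1} | OUT={a@B1, c@B0, d@B2, f@B1}
  B2: | IN={a@B1, c@B0, d@B2, f@B1} | OUT={a@B1, c@B0, d@B2, f@B1}
  B3: | IN={a@B1, c@B0, d@B2, f@B1} | OUT={a@B1, c@B0, d@B2, f@B3}
  B4: | IN={a@B1, a@B4, b@B5, c@B0, c@B4, d@B2, e@B5, f@B3} | OUT={a@B4, b@B5, c@B4, d@B2, e@B5, f@B3}
  B5: | IN={a@B4, b@B5, c@B4, d@B2, e@B5, f@B3} | OUT={a@B4, b@B5, c@B4, d@B2, e@B5, f@B3}
  B6: | IN={a@B4, b@B5, c@B0, c@B4, d@B2, e@B5, f@B3} | OUT={a@B4, b@B5, c@B0, c@B4, d@B6, e@B5, f@B3}
  B7: | IN={a@B4, b@B5, c@B0, c@B4, d@B6, e@B5, f@B3} | OUT={a@B4, b@B5, c@B0, c@B4, d@B7, e@B7, f@B3}
  B8: | IN={a@B1, a@B4, b@B5, c@B0, c@B4, d@B2, d@B7, e@B7, f@B1, f@B3} | OUT={a@B1, a@B4, b@B5, c@B0, c@B4, d@B2, d@B7, e@B7, f@B1, f@B3}

B0 is the boundary node: IN[B0] = {}
Applying B0's transfer function to that IN value gives OUT[B0] (row B0 above).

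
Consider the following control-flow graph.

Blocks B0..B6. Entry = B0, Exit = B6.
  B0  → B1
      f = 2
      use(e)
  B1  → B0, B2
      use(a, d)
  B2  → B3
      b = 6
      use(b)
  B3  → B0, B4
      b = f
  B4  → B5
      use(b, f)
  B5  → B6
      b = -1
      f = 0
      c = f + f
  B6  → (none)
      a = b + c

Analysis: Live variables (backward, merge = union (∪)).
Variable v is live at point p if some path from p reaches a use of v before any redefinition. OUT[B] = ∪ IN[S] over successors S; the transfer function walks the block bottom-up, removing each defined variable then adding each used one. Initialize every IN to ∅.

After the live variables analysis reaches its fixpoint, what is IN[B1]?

Converged values:
  B0: | IN={a, d, e} | OUT={a, d, e, f}
  B1: | IN={a, d, e, f} | OUT={a, d, e, f}
  B2: | IN={a, d, e, f} | OUT={a, d, e, f}
  B3: | IN={a, d, e, f} | OUT={a, b, d, e, f}
  B4: | IN={b, f} | OUT={}
  B5: | IN={} | OUT={b, c}
  B6: | IN={b, c} | OUT={}

Merge at B1: OUT[B1] = IN[B0] ⊔ IN[B2] = {a, d, e, f}
Applying B1's transfer function to that OUT value gives IN[B1] (row B1 above).

Answer: {a, d, e, f}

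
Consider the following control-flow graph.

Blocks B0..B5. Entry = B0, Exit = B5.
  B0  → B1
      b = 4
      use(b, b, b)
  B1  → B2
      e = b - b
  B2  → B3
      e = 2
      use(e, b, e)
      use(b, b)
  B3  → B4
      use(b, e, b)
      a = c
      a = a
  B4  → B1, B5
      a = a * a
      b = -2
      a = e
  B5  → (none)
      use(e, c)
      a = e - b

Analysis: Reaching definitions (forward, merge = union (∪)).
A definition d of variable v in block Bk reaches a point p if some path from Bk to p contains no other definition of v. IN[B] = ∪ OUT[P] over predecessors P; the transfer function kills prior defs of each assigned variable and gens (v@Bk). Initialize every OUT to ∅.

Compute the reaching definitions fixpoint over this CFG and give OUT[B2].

Fixpoint table:
  B0:   IN={}   OUT={b@B0}
  B1:   IN={a@B4, b@B0, b@B4, e@B2}   OUT={a@B4, b@B0, b@B4, e@B1}
  B2:   IN={a@B4, b@B0, b@B4, e@B1}   OUT={a@B4, b@B0, b@B4, e@B2}
  B3:   IN={a@B4, b@B0, b@B4, e@B2}   OUT={a@B3, b@B0, b@B4, e@B2}
  B4:   IN={a@B3, b@B0, b@B4, e@B2}   OUT={a@B4, b@B4, e@B2}
  B5:   IN={a@B4, b@B4, e@B2}   OUT={a@B5, b@B4, e@B2}

Merge at B2: IN[B2] = OUT[B1] = {a@B4, b@B0, b@B4, e@B1}
Applying B2's transfer function to that IN value gives OUT[B2] (row B2 above).

Answer: {a@B4, b@B0, b@B4, e@B2}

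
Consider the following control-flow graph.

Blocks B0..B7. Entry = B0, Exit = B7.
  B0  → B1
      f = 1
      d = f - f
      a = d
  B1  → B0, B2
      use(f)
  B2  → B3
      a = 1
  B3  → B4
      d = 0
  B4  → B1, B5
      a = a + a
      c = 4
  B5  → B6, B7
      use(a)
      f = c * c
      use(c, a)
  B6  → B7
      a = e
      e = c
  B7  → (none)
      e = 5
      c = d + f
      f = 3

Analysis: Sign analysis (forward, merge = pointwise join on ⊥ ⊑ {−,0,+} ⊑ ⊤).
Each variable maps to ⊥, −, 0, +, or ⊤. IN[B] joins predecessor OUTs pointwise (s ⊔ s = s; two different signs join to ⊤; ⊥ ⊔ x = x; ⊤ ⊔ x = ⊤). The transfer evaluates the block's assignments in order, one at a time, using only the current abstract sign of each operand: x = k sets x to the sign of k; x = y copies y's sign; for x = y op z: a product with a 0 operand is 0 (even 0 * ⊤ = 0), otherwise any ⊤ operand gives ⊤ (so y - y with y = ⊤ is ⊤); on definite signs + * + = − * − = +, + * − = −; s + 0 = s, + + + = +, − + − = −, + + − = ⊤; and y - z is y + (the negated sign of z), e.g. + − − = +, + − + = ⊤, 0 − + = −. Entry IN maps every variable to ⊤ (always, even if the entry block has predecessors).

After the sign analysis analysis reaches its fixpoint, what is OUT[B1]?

Answer: {a: ⊤, b: ⊤, c: ⊤, d: ⊤, e: ⊤, f: +}

Working:
Fixpoint table:
  B0: | IN=(all ⊤) | OUT={f:+; rest ⊤}
  B1: | IN={f:+; rest ⊤} | OUT={f:+; rest ⊤}
  B2: | IN={f:+; rest ⊤} | OUT={a:+, f:+; rest ⊤}
  B3: | IN={a:+, f:+; rest ⊤} | OUT={a:+, d:0, f:+; rest ⊤}
  B4: | IN={a:+, d:0, f:+; rest ⊤} | OUT={a:+, c:+, d:0, f:+; rest ⊤}
  B5: | IN={a:+, c:+, d:0, f:+; rest ⊤} | OUT={a:+, c:+, d:0, f:+; rest ⊤}
  B6: | IN={a:+, c:+, d:0, f:+; rest ⊤} | OUT={c:+, d:0, e:+, f:+; rest ⊤}
  B7: | IN={c:+, d:0, f:+; rest ⊤} | OUT={c:+, d:0, e:+, f:+; rest ⊤}

Merge at B1: IN[B1] = OUT[B0] ⊔ OUT[B4] = {a: ⊤, b: ⊤, c: ⊤, d: ⊤, e: ⊤, f: +}
Applying B1's transfer function to that IN value gives OUT[B1] (row B1 above).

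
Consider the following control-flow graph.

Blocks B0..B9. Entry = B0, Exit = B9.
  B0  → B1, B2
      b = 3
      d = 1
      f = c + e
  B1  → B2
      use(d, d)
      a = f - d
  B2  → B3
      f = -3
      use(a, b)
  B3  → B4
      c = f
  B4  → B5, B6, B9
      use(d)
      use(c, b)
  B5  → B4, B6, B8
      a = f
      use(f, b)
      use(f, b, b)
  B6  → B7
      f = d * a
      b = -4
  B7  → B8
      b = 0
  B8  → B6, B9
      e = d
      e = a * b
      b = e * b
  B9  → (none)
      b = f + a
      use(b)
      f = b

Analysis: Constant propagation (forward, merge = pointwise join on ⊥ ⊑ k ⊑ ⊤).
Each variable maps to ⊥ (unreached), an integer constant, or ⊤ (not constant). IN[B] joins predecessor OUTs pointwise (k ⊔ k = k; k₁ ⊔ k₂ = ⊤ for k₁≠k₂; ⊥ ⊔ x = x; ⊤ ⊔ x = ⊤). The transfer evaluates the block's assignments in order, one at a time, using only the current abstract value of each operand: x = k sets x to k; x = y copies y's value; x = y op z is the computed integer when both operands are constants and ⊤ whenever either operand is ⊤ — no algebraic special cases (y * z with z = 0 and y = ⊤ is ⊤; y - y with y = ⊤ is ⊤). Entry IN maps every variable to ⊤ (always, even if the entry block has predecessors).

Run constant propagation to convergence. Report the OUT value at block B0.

Answer: {a: ⊤, b: 3, c: ⊤, d: 1, e: ⊤, f: ⊤}

Trace:
Fixpoint table:
  B0: | IN=(all ⊤) | OUT={b:3, d:1; rest ⊤}
  B1: | IN={b:3, d:1; rest ⊤} | OUT={b:3, d:1; rest ⊤}
  B2: | IN={b:3, d:1; rest ⊤} | OUT={b:3, d:1, f:-3; rest ⊤}
  B3: | IN={b:3, d:1, f:-3; rest ⊤} | OUT={b:3, c:-3, d:1, f:-3; rest ⊤}
  B4: | IN={b:3, c:-3, d:1, f:-3; rest ⊤} | OUT={b:3, c:-3, d:1, f:-3; rest ⊤}
  B5: | IN={b:3, c:-3, d:1, f:-3; rest ⊤} | OUT={a:-3, b:3, c:-3, d:1, f:-3; rest ⊤}
  B6: | IN={c:-3, d:1; rest ⊤} | OUT={b:-4, c:-3, d:1; rest ⊤}
  B7: | IN={b:-4, c:-3, d:1; rest ⊤} | OUT={b:0, c:-3, d:1; rest ⊤}
  B8: | IN={c:-3, d:1; rest ⊤} | OUT={c:-3, d:1; rest ⊤}
  B9: | IN={c:-3, d:1; rest ⊤} | OUT={c:-3, d:1; rest ⊤}

B0 is the boundary node: IN[B0] = {a: ⊤, b: ⊤, c: ⊤, d: ⊤, e: ⊤, f: ⊤}
Applying B0's transfer function to that IN value gives OUT[B0] (row B0 above).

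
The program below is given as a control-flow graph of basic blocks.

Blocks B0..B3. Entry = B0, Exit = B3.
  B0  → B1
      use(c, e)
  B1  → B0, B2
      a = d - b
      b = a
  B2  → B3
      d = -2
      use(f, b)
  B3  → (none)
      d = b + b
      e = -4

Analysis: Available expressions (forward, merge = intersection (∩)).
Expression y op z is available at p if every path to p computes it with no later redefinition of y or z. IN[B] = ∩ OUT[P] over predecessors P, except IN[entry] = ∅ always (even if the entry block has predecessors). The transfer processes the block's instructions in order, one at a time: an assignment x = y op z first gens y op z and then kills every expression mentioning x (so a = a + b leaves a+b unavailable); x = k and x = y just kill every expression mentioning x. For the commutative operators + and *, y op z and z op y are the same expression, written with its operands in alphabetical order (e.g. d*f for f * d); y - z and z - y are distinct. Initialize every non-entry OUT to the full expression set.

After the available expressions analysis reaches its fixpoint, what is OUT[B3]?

Converged values:
  B0: | IN={} | OUT={}
  B1: | IN={} | OUT={}
  B2: | IN={} | OUT={}
  B3: | IN={} | OUT={b+b}

Merge at B3: IN[B3] = OUT[B2] = {}
Applying B3's transfer function to that IN value gives OUT[B3] (row B3 above).

Answer: {b+b}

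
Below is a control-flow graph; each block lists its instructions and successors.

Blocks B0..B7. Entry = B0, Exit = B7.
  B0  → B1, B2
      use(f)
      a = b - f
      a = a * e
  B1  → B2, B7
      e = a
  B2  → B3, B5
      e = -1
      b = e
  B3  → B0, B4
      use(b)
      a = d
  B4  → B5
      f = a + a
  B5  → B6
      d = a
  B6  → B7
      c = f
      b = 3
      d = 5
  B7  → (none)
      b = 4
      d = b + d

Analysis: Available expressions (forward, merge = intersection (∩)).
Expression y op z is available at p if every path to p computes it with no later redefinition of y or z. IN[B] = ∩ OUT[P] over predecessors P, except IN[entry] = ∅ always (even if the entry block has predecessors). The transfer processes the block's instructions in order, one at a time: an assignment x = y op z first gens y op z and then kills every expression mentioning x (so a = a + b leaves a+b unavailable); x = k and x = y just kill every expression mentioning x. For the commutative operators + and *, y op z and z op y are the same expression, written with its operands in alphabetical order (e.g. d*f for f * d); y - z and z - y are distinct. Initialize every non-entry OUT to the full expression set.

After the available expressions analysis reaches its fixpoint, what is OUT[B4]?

Fixpoint table:
  B0:   IN={}   OUT={b-f}
  B1:   IN={b-f}   OUT={b-f}
  B2:   IN={b-f}   OUT={}
  B3:   IN={}   OUT={}
  B4:   IN={}   OUT={a+a}
  B5:   IN={}   OUT={}
  B6:   IN={}   OUT={}
  B7:   IN={}   OUT={}

Merge at B4: IN[B4] = OUT[B3] = {}
Applying B4's transfer function to that IN value gives OUT[B4] (row B4 above).

Answer: {a+a}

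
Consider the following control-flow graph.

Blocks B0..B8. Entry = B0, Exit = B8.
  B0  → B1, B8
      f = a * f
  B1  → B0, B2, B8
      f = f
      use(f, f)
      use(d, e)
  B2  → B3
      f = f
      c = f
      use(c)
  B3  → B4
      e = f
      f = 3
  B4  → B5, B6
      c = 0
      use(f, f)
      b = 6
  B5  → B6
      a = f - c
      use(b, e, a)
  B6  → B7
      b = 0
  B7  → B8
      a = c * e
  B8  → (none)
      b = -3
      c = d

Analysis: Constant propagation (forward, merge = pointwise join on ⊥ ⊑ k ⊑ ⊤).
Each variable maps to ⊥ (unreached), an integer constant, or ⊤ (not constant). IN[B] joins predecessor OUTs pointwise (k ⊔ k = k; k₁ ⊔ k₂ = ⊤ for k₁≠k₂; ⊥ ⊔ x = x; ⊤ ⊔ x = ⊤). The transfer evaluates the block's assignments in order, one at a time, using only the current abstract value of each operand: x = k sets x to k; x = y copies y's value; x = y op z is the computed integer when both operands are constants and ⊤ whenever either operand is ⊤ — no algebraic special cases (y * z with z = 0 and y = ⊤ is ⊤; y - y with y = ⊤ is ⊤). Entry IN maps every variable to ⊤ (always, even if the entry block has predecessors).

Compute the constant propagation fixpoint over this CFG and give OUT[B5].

Answer: {a: 3, b: 6, c: 0, d: ⊤, e: ⊤, f: 3}

Derivation:
Converged values:
  B0: | IN=(all ⊤) | OUT=(all ⊤)
  B1: | IN=(all ⊤) | OUT=(all ⊤)
  B2: | IN=(all ⊤) | OUT=(all ⊤)
  B3: | IN=(all ⊤) | OUT={f:3; rest ⊤}
  B4: | IN={f:3; rest ⊤} | OUT={b:6, c:0, f:3; rest ⊤}
  B5: | IN={b:6, c:0, f:3; rest ⊤} | OUT={a:3, b:6, c:0, f:3; rest ⊤}
  B6: | IN={b:6, c:0, f:3; rest ⊤} | OUT={b:0, c:0, f:3; rest ⊤}
  B7: | IN={b:0, c:0, f:3; rest ⊤} | OUT={b:0, c:0, f:3; rest ⊤}
  B8: | IN=(all ⊤) | OUT={b:-3; rest ⊤}

Merge at B5: IN[B5] = OUT[B4] = {a: ⊤, b: 6, c: 0, d: ⊤, e: ⊤, f: 3}
Applying B5's transfer function to that IN value gives OUT[B5] (row B5 above).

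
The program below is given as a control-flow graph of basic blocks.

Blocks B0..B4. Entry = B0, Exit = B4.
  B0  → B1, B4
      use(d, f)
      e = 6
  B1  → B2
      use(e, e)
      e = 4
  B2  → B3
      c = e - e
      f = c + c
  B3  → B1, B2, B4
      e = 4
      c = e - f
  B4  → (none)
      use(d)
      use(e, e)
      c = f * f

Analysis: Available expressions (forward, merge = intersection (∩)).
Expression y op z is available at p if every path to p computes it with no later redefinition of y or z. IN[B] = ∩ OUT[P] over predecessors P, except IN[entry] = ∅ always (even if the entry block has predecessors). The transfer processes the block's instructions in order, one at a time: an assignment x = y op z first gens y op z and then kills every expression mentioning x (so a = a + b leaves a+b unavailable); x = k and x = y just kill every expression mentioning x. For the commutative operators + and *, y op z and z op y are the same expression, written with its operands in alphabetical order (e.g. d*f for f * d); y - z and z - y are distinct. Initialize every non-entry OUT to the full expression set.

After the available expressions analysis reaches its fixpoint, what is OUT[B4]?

Per-block solution:
  B0:  IN={}  OUT={}
  B1:  IN={}  OUT={}
  B2:  IN={}  OUT={c+c, e-e}
  B3:  IN={c+c, e-e}  OUT={e-f}
  B4:  IN={}  OUT={f*f}

Merge at B4: IN[B4] = OUT[B0] ∩ OUT[B3] = {}
Applying B4's transfer function to that IN value gives OUT[B4] (row B4 above).

Answer: {f*f}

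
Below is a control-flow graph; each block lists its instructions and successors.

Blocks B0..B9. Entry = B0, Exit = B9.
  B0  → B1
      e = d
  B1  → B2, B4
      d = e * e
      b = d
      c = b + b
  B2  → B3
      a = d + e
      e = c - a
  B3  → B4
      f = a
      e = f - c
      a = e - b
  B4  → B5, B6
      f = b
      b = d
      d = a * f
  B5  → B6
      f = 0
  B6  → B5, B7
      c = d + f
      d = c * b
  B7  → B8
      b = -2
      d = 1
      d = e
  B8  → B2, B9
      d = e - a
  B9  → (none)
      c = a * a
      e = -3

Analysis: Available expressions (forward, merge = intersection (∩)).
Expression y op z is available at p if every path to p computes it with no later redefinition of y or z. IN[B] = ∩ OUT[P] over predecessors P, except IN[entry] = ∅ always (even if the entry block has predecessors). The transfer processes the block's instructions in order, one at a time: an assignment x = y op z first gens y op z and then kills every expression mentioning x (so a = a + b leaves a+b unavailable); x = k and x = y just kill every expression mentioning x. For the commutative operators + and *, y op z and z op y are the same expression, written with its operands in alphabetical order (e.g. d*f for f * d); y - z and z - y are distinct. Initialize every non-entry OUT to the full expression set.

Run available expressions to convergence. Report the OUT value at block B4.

Fixpoint table:
  B0:   IN={}   OUT={}
  B1:   IN={}   OUT={b+b, e*e}
  B2:   IN={}   OUT={c-a}
  B3:   IN={c-a}   OUT={e-b, f-c}
  B4:   IN={}   OUT={a*f}
  B5:   IN={}   OUT={}
  B6:   IN={}   OUT={b*c}
  B7:   IN={b*c}   OUT={}
  B8:   IN={}   OUT={e-a}
  B9:   IN={e-a}   OUT={a*a}

Merge at B4: IN[B4] = OUT[B1] ∩ OUT[B3] = {}
Applying B4's transfer function to that IN value gives OUT[B4] (row B4 above).

Answer: {a*f}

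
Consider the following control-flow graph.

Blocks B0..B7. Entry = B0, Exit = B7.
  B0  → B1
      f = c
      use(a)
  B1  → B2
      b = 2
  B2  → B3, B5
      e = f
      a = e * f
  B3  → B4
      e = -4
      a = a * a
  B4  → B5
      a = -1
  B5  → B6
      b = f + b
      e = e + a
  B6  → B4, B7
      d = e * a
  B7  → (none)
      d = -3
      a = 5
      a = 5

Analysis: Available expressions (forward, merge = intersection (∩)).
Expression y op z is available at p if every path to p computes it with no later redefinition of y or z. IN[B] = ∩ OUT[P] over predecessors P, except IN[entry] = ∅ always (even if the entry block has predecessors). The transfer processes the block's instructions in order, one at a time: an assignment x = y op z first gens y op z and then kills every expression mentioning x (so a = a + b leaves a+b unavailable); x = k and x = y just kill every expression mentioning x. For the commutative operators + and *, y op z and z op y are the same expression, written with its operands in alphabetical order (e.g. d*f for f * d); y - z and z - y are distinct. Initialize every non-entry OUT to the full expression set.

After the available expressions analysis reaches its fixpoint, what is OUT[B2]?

Answer: {e*f}

Working:
Per-block solution:
  B0: | IN={} | OUT={}
  B1: | IN={} | OUT={}
  B2: | IN={} | OUT={e*f}
  B3: | IN={e*f} | OUT={}
  B4: | IN={} | OUT={}
  B5: | IN={} | OUT={}
  B6: | IN={} | OUT={a*e}
  B7: | IN={a*e} | OUT={}

Merge at B2: IN[B2] = OUT[B1] = {}
Applying B2's transfer function to that IN value gives OUT[B2] (row B2 above).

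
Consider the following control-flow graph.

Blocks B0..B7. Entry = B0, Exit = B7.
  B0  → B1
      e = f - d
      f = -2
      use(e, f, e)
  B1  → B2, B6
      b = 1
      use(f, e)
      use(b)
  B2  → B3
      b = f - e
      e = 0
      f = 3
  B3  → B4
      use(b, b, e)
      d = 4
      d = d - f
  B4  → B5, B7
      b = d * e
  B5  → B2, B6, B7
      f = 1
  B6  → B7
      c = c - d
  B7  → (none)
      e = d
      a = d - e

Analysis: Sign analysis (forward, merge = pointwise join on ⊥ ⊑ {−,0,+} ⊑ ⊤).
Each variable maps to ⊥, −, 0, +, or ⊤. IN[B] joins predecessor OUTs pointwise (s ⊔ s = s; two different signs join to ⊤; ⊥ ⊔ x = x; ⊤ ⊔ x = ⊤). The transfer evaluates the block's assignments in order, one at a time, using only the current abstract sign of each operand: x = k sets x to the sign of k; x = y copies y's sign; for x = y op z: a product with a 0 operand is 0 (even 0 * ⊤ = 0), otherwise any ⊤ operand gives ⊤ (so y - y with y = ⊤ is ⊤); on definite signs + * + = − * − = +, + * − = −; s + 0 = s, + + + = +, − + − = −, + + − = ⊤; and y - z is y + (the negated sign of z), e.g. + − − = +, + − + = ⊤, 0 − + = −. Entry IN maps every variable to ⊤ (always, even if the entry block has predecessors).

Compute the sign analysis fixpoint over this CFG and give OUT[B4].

Fixpoint table:
  B0: | IN=(all ⊤) | OUT={f:-; rest ⊤}
  B1: | IN={f:-; rest ⊤} | OUT={b:+, f:-; rest ⊤}
  B2: | IN=(all ⊤) | OUT={e:0, f:+; rest ⊤}
  B3: | IN={e:0, f:+; rest ⊤} | OUT={e:0, f:+; rest ⊤}
  B4: | IN={e:0, f:+; rest ⊤} | OUT={b:0, e:0, f:+; rest ⊤}
  B5: | IN={b:0, e:0, f:+; rest ⊤} | OUT={b:0, e:0, f:+; rest ⊤}
  B6: | IN=(all ⊤) | OUT=(all ⊤)
  B7: | IN=(all ⊤) | OUT=(all ⊤)

Merge at B4: IN[B4] = OUT[B3] = {a: ⊤, b: ⊤, c: ⊤, d: ⊤, e: 0, f: +}
Applying B4's transfer function to that IN value gives OUT[B4] (row B4 above).

Answer: {a: ⊤, b: 0, c: ⊤, d: ⊤, e: 0, f: +}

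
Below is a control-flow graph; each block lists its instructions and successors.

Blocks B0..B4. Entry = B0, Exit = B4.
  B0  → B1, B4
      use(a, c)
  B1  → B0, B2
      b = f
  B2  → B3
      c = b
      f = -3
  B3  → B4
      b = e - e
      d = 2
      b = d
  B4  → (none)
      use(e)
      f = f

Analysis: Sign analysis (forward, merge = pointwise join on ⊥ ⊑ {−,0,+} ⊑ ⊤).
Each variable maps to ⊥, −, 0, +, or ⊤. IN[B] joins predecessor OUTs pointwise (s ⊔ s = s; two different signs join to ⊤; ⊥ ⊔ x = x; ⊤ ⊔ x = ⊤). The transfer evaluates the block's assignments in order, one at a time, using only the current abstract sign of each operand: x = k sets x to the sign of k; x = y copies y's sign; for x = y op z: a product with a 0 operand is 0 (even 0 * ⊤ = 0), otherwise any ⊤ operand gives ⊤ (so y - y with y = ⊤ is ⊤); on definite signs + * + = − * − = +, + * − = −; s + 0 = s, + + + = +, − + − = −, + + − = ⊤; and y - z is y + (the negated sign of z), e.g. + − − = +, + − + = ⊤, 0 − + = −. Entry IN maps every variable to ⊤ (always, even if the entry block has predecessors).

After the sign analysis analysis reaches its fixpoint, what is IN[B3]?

Converged values:
  B0: | IN=(all ⊤) | OUT=(all ⊤)
  B1: | IN=(all ⊤) | OUT=(all ⊤)
  B2: | IN=(all ⊤) | OUT={f:-; rest ⊤}
  B3: | IN={f:-; rest ⊤} | OUT={b:+, d:+, f:-; rest ⊤}
  B4: | IN=(all ⊤) | OUT=(all ⊤)

Merge at B3: IN[B3] = OUT[B2] = {a: ⊤, b: ⊤, c: ⊤, d: ⊤, e: ⊤, f: -}

Answer: {a: ⊤, b: ⊤, c: ⊤, d: ⊤, e: ⊤, f: -}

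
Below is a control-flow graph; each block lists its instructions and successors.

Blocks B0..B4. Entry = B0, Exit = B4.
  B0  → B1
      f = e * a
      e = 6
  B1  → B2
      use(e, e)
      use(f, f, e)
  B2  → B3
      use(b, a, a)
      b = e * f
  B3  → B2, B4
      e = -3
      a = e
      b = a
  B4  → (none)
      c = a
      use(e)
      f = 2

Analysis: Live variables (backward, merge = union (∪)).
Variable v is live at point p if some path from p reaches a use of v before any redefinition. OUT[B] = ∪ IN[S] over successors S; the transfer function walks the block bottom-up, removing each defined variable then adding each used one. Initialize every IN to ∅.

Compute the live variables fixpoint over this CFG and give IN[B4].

Answer: {a, e}

Trace:
Fixpoint table:
  B0: | IN={a, b, e} | OUT={a, b, e, f}
  B1: | IN={a, b, e, f} | OUT={a, b, e, f}
  B2: | IN={a, b, e, f} | OUT={f}
  B3: | IN={f} | OUT={a, b, e, f}
  B4: | IN={a, e} | OUT={}

B4 is the boundary node: OUT[B4] = {}
Applying B4's transfer function to that OUT value gives IN[B4] (row B4 above).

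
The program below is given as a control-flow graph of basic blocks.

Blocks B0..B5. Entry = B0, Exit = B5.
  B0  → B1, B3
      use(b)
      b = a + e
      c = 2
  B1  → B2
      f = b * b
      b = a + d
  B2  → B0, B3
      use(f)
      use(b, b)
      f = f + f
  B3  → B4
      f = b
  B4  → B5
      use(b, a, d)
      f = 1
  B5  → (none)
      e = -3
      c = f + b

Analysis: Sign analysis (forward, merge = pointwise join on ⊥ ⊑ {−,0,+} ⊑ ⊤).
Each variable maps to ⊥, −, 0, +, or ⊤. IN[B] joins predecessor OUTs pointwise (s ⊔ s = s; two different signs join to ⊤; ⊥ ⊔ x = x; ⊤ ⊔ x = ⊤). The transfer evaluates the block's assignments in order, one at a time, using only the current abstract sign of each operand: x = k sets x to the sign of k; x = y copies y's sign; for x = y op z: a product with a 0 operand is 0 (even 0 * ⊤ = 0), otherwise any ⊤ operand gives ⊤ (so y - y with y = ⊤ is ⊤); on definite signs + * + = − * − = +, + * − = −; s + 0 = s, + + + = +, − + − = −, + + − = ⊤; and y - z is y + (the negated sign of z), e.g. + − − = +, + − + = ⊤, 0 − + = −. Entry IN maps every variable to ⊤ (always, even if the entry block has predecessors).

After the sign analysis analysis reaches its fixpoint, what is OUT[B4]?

Answer: {a: ⊤, b: ⊤, c: +, d: ⊤, e: ⊤, f: +}

Working:
Per-block solution:
  B0:  IN=(all ⊤)  OUT={c:+; rest ⊤}
  B1:  IN={c:+; rest ⊤}  OUT={c:+; rest ⊤}
  B2:  IN={c:+; rest ⊤}  OUT={c:+; rest ⊤}
  B3:  IN={c:+; rest ⊤}  OUT={c:+; rest ⊤}
  B4:  IN={c:+; rest ⊤}  OUT={c:+, f:+; rest ⊤}
  B5:  IN={c:+, f:+; rest ⊤}  OUT={e:-, f:+; rest ⊤}

Merge at B4: IN[B4] = OUT[B3] = {a: ⊤, b: ⊤, c: +, d: ⊤, e: ⊤, f: ⊤}
Applying B4's transfer function to that IN value gives OUT[B4] (row B4 above).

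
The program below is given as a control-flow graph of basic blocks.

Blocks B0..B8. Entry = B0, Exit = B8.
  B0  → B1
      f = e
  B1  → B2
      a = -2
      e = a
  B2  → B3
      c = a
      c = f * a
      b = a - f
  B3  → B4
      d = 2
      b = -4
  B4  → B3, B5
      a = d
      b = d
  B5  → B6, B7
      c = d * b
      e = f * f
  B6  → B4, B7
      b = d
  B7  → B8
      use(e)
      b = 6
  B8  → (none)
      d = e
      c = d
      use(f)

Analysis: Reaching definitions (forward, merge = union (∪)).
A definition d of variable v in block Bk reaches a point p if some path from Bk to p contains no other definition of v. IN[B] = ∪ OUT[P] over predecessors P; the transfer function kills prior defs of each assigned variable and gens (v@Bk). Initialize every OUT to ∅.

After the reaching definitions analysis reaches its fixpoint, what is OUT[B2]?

Answer: {a@B1, b@B2, c@B2, e@B1, f@B0}

Derivation:
Fixpoint table:
  B0:   IN={}   OUT={f@B0}
  B1:   IN={f@B0}   OUT={a@B1, e@B1, f@B0}
  B2:   IN={a@B1, e@B1, f@B0}   OUT={a@B1, b@B2, c@B2, e@B1, f@B0}
  B3:   IN={a@B1, a@B4, b@B2, b@B4, c@B2, c@B5, d@B3, e@B1, e@B5, f@B0}   OUT={a@B1, a@B4, b@B3, c@B2, c@B5, d@B3, e@B1, e@B5, f@B0}
  B4:   IN={a@B1, a@B4, b@B3, b@B6, c@B2, c@B5, d@B3, e@B1, e@B5, f@B0}   OUT={a@B4, b@B4, c@B2, c@B5, d@B3, e@B1, e@B5, f@B0}
  B5:   IN={a@B4, b@B4, c@B2, c@B5, d@B3, e@B1, e@B5, f@B0}   OUT={a@B4, b@B4, c@B5, d@B3, e@B5, f@B0}
  B6:   IN={a@B4, b@B4, c@B5, d@B3, e@B5, f@B0}   OUT={a@B4, b@B6, c@B5, d@B3, e@B5, f@B0}
  B7:   IN={a@B4, b@B4, b@B6, c@B5, d@B3, e@B5, f@B0}   OUT={a@B4, b@B7, c@B5, d@B3, e@B5, f@B0}
  B8:   IN={a@B4, b@B7, c@B5, d@B3, e@B5, f@B0}   OUT={a@B4, b@B7, c@B8, d@B8, e@B5, f@B0}

Merge at B2: IN[B2] = OUT[B1] = {a@B1, e@B1, f@B0}
Applying B2's transfer function to that IN value gives OUT[B2] (row B2 above).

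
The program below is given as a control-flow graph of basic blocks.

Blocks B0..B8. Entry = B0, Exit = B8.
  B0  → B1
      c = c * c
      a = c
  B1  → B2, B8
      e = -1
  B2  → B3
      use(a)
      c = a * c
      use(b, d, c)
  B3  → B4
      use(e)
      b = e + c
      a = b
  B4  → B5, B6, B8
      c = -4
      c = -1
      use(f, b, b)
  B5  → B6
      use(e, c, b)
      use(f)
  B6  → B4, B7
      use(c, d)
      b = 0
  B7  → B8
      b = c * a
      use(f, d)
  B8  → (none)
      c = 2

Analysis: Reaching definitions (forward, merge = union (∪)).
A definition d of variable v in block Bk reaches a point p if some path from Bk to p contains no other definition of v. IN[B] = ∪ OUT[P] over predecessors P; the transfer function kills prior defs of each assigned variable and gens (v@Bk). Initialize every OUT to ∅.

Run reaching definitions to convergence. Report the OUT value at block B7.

Answer: {a@B3, b@B7, c@B4, e@B1}

Trace:
Per-block solution:
  B0: | IN={} | OUT={a@B0, c@B0}
  B1: | IN={a@B0, c@B0} | OUT={a@B0, c@B0, e@B1}
  B2: | IN={a@B0, c@B0, e@B1} | OUT={a@B0, c@B2, e@B1}
  B3: | IN={a@B0, c@B2, e@B1} | OUT={a@B3, b@B3, c@B2, e@B1}
  B4: | IN={a@B3, b@B3, b@B6, c@B2, c@B4, e@B1} | OUT={a@B3, b@B3, b@B6, c@B4, e@B1}
  B5: | IN={a@B3, b@B3, b@B6, c@B4, e@B1} | OUT={a@B3, b@B3, b@B6, c@B4, e@B1}
  B6: | IN={a@B3, b@B3, b@B6, c@B4, e@B1} | OUT={a@B3, b@B6, c@B4, e@B1}
  B7: | IN={a@B3, b@B6, c@B4, e@B1} | OUT={a@B3, b@B7, c@B4, e@B1}
  B8: | IN={a@B0, a@B3, b@B3, b@B6, b@B7, c@B0, c@B4, e@B1} | OUT={a@B0, a@B3, b@B3, b@B6, b@B7, c@B8, e@B1}

Merge at B7: IN[B7] = OUT[B6] = {a@B3, b@B6, c@B4, e@B1}
Applying B7's transfer function to that IN value gives OUT[B7] (row B7 above).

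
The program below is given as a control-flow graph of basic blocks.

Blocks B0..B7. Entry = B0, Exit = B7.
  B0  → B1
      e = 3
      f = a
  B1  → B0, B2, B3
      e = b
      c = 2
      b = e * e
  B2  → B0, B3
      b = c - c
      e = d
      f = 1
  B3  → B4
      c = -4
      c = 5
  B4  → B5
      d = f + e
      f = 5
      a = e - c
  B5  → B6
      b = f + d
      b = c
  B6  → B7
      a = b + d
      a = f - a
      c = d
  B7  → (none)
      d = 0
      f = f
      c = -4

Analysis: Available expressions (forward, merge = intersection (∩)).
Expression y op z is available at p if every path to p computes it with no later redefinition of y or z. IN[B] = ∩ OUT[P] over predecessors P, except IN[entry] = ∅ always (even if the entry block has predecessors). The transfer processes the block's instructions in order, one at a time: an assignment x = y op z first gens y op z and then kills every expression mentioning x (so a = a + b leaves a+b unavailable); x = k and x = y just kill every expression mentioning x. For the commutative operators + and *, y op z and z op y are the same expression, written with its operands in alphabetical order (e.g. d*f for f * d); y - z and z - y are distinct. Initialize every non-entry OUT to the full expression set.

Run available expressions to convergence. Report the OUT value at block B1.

Answer: {e*e}

Working:
Fixpoint table:
  B0: | IN={} | OUT={}
  B1: | IN={} | OUT={e*e}
  B2: | IN={e*e} | OUT={c-c}
  B3: | IN={} | OUT={}
  B4: | IN={} | OUT={e-c}
  B5: | IN={e-c} | OUT={d+f, e-c}
  B6: | IN={d+f, e-c} | OUT={b+d, d+f}
  B7: | IN={b+d, d+f} | OUT={}

Merge at B1: IN[B1] = OUT[B0] = {}
Applying B1's transfer function to that IN value gives OUT[B1] (row B1 above).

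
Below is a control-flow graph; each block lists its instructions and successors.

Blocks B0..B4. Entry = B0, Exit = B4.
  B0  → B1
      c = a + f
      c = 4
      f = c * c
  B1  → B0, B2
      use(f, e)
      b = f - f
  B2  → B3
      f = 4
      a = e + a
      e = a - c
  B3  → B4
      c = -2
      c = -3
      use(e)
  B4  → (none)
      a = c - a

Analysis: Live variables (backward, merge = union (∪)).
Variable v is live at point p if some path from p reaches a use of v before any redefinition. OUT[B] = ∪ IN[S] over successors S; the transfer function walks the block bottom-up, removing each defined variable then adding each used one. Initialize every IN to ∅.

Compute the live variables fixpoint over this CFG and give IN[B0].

Answer: {a, e, f}

Trace:
Converged values:
  B0:  IN={a, e, f}  OUT={a, c, e, f}
  B1:  IN={a, c, e, f}  OUT={a, c, e, f}
  B2:  IN={a, c, e}  OUT={a, e}
  B3:  IN={a, e}  OUT={a, c}
  B4:  IN={a, c}  OUT={}

Merge at B0: OUT[B0] = IN[B1] = {a, c, e, f}
Applying B0's transfer function to that OUT value gives IN[B0] (row B0 above).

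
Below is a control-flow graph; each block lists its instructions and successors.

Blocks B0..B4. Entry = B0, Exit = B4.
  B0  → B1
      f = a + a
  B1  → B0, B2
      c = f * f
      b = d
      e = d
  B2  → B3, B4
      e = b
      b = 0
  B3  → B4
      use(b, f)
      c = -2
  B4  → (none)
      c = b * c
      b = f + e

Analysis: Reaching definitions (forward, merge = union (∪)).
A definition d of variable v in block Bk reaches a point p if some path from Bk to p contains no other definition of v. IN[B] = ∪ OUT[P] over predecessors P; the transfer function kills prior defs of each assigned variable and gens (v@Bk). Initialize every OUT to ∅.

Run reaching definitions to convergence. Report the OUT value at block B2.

Answer: {b@B2, c@B1, e@B2, f@B0}

Working:
Converged values:
  B0: | IN={b@B1, c@B1, e@B1, f@B0} | OUT={b@B1, c@B1, e@B1, f@B0}
  B1: | IN={b@B1, c@B1, e@B1, f@B0} | OUT={b@B1, c@B1, e@B1, f@B0}
  B2: | IN={b@B1, c@B1, e@B1, f@B0} | OUT={b@B2, c@B1, e@B2, f@B0}
  B3: | IN={b@B2, c@B1, e@B2, f@B0} | OUT={b@B2, c@B3, e@B2, f@B0}
  B4: | IN={b@B2, c@B1, c@B3, e@B2, f@B0} | OUT={b@B4, c@B4, e@B2, f@B0}

Merge at B2: IN[B2] = OUT[B1] = {b@B1, c@B1, e@B1, f@B0}
Applying B2's transfer function to that IN value gives OUT[B2] (row B2 above).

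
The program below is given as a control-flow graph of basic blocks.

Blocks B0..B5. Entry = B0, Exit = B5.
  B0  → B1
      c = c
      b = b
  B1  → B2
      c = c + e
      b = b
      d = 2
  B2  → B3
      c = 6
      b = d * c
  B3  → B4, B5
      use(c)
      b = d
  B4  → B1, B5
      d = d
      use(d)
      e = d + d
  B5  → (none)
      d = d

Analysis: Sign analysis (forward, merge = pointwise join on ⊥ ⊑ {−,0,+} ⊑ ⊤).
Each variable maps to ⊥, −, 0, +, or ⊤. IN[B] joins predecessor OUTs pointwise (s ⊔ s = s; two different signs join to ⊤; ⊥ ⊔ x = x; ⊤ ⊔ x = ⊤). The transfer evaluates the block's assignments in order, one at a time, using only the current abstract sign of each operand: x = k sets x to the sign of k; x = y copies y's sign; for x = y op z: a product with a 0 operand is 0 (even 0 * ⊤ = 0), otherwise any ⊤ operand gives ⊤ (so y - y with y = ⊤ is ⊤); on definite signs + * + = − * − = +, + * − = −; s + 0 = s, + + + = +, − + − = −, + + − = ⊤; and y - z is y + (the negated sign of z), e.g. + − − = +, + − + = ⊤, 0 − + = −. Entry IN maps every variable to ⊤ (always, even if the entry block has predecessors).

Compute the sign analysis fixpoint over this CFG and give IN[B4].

Answer: {a: ⊤, b: +, c: +, d: +, e: ⊤, f: ⊤}

Derivation:
Converged values:
  B0:   IN=(all ⊤)   OUT=(all ⊤)
  B1:   IN=(all ⊤)   OUT={d:+; rest ⊤}
  B2:   IN={d:+; rest ⊤}   OUT={b:+, c:+, d:+; rest ⊤}
  B3:   IN={b:+, c:+, d:+; rest ⊤}   OUT={b:+, c:+, d:+; rest ⊤}
  B4:   IN={b:+, c:+, d:+; rest ⊤}   OUT={b:+, c:+, d:+, e:+; rest ⊤}
  B5:   IN={b:+, c:+, d:+; rest ⊤}   OUT={b:+, c:+, d:+; rest ⊤}

Merge at B4: IN[B4] = OUT[B3] = {a: ⊤, b: +, c: +, d: +, e: ⊤, f: ⊤}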